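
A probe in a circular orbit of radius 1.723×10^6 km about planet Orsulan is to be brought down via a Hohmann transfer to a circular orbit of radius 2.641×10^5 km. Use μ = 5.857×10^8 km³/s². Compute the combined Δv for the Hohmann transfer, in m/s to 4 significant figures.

Transfer-ellipse semi-major axis a_t = (r₁ + r₂)/2 = (1.723×10^6 + 2.641×10^5)/2 = 9.9355×10^5 km.
Circular speed at r₁: v₁ = √(μ/r₁) = √(5.857×10^8/1.723×10^6) = 18.437 km/s.
Transfer-orbit speed at r₁ (v² = μ(2/r − 1/a)): v_a = √[μ(2/r₁ − 1/a_t)] = 9.5057 km/s.
First burn Δv₁ = |v_a − v₁| = 8.931 km/s.
Circular speed at r₂: v₂ = √(μ/r₂) = 47.093 km/s.
Transfer-orbit speed at r₂: v_p = √[μ(2/r₂ − 1/a_t)] = 62.016 km/s.
Second burn Δv₂ = |v₂ − v_p| = 14.92 km/s.
Total Δv = Δv₁ + Δv₂ = 23.85 km/s.

Δv = 23850 m/s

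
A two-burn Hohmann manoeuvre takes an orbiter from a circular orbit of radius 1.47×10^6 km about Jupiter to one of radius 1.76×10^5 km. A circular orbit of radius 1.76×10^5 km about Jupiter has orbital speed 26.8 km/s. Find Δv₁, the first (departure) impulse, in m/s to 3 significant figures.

Δv₁ = 4980 m/s

From the circular-orbit relation v² = μ/r at r = 1.76×10^5 km: μ = v²r = (26.8)² × 1.76×10^5 = 1.26410×10^8 km³/s².
Semi-major axis of the transfer orbit: a_t = (1.470×10^6 + 1.760×10^5)/2 = 8.230×10^5 km.
Circular speed at r = 1.470×10^6 km: v_c = √(μ/r) = 9.273 km/s.
Vis-viva on the transfer ellipse at r = 1.470×10^6 km gives v_t = √[μ(2/r − 1/a_t)] = 4.288 km/s.
Δv₁ = |v_t − v_c| = |4.288 − 9.273| = 4.985 km/s.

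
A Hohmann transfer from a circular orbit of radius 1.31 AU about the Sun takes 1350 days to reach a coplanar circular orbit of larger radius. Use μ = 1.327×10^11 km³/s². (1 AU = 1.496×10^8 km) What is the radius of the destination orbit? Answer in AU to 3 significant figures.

r₂ = 6.28 AU

In km: r₁ = 1.31 × 1.496×10^8 = 1.95976×10^8 km.
Transfer time t = 1350 days = 1.1664×10^8 s, and t = π√(a_t³/μ).
So a_t = (μ t²/π²)^(1/3) = (1.327×10^11 × (1.1664×10^8)² / π²)^(1/3) = 5.6766×10^8 km.
Since a_t = (r₁ + r₂)/2, r₂ = 2a_t − r₁ = 2×5.6766×10^8 − 1.95976×10^8 = 9.39344×10^8 km.
In AU: r₂ = 9.39344×10^8 / 1.496×10^8 = 6.28 AU.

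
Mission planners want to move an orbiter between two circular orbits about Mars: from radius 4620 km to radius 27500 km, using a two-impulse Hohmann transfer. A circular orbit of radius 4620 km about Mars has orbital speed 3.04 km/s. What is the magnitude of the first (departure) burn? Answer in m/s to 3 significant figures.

From the circular-orbit relation v² = μ/r at r = 4620 km: μ = v²r = (3.04)² × 4620 = 42696.2 km³/s².
Transfer-ellipse semi-major axis a_t = (r₁ + r₂)/2 = (4620 + 27500)/2 = 16060 km.
On the circular orbit at r = 4620 km, v_c = √(μ/r) = 3.040 km/s.
Transfer-orbit speed at the same r (vis-viva, a = a_t): v_t = √[μ(2/r − 1/a_t)] = 3.978 km/s.
Δv₁ = |v_t − v_c| = |3.978 − 3.040| = 0.9380 km/s.

Δv₁ = 938 m/s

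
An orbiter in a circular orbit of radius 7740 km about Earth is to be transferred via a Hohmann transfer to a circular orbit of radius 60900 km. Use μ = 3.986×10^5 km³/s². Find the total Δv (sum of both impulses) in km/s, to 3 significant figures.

Δv = 3.73 km/s

The Hohmann ellipse has a_t = (r₁ + r₂)/2 = 34320 km.
Circular speed at r₁: v₁ = √(μ/r₁) = √(3.986×10^5/7740) = 7.1763 km/s.
On the transfer ellipse at r₁, v² = μ(2/r − 1/a) gives v_p = √[μ(2/r₁ − 1/a_t)] = 9.5595 km/s.
First burn Δv₁ = |v_p − v₁| = 2.3832 km/s.
At r₂, v₂ = √(μ/r₂) = 2.55835 km/s.
Transfer-orbit speed at r₂: v_a = √[μ(2/r₂ − 1/a_t)] = 1.21495 km/s.
Second burn Δv₂ = |v₂ − v_a| = 1.3434 km/s.
Δv = Δv₁ + Δv₂ = 2.3832 + 1.3434 = 3.727 km/s.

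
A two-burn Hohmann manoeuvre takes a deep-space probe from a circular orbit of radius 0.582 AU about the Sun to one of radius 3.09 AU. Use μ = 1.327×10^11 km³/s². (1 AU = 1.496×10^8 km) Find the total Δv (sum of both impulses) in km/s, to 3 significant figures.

In km: r₁ = 0.582 × 1.496×10^8 = 8.70672×10^7 km; r₂ = 3.09 × 1.496×10^8 = 4.62264×10^8 km.
Transfer-ellipse semi-major axis a_t = (r₁ + r₂)/2 = (8.70672×10^7 + 4.62264×10^8)/2 = 2.746656×10^8 km.
At r₁ the circular-orbit speed is v₁ = √(μ/r₁) = 39.04 km/s.
On the transfer ellipse at r₁, vis-viva gives v_p = √[μ(2/r₁ − 1/a_t)] = 50.65 km/s.
First burn Δv₁ = |v_p − v₁| = 11.61 km/s.
Circular speed at r₂: v₂ = √(μ/r₂) = 16.943 km/s.
Transfer-orbit speed at r₂: v_a = √[μ(2/r₂ − 1/a_t)] = 9.5393 km/s.
Second burn Δv₂ = |v₂ − v_a| = 7.404 km/s.
Total Δv = Δv₁ + Δv₂ = 19.01 km/s.

Δv = 19.0 km/s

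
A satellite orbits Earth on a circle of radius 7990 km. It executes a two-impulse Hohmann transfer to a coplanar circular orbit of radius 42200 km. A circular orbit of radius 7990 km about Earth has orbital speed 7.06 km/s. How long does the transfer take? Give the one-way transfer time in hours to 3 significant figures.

From the circular-orbit relation v² = μ/r at r = 7990 km: μ = v²r = (7.06)² × 7990 = 3.98250×10^5 km³/s².
Transfer-ellipse semi-major axis a_t = (r₁ + r₂)/2 = (7990 + 42200)/2 = 25095 km.
Transfer time t = π√(a_t³/μ) = π√((25095)³ / 3.98250×10^5) = 19790 s.
Converting: 19790 s ÷ 3600 s/hour = 5.50 hours.

t = 5.50 hours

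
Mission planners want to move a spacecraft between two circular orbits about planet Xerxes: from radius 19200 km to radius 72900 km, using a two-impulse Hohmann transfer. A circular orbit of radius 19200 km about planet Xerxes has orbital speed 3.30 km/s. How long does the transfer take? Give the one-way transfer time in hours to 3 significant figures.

From the circular-orbit relation v² = μ/r at r = 19200 km: μ = v²r = (3.30)² × 19200 = 2.09088×10^5 km³/s².
Transfer-ellipse semi-major axis a_t = (r₁ + r₂)/2 = (19200 + 72900)/2 = 46050 km.
By Kepler's third law the transfer-orbit period is T = 2π√(a_t³/μ), so t = T/2 = 67890 s.
Converting: 67890 s ÷ 3600 s/hour = 18.9 hours.

t = 18.9 hours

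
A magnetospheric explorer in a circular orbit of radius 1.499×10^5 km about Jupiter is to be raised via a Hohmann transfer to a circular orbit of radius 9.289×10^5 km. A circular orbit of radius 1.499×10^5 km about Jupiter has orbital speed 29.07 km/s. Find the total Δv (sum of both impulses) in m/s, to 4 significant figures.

From the circular-orbit relation v² = μ/r at r = 1.499×10^5 km: μ = v²r = (29.07)² × 1.499×10^5 = 1.26675×10^8 km³/s².
Transfer-ellipse semi-major axis a_t = (r₁ + r₂)/2 = (1.499×10^5 + 9.289×10^5)/2 = 5.394×10^5 km.
Circular speed at r₁: v₁ = √(μ/r₁) = √(1.26675×10^8/1.499×10^5) = 29.070 km/s.
On the transfer ellipse at r₁, vis-viva gives v_p = √[μ(2/r₁ − 1/a_t)] = 38.148 km/s.
First burn Δv₁ = |v_p − v₁| = 9.078 km/s.
At r₂, v₂ = √(μ/r₂) = 11.678 km/s.
Transfer-orbit speed at r₂: v_a = √[μ(2/r₂ − 1/a_t)] = 6.1561 km/s.
Second burn Δv₂ = |v₂ − v_a| = 5.522 km/s.
Δv = Δv₁ + Δv₂ = 9.078 + 5.522 = 14.60 km/s.

Δv = 14600 m/s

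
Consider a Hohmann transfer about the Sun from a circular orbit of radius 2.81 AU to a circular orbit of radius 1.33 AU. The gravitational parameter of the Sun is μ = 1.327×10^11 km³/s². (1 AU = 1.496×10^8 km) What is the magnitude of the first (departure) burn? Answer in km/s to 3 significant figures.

In km: r₁ = 2.81 × 1.496×10^8 = 4.20376×10^8 km; r₂ = 1.33 × 1.496×10^8 = 1.98968×10^8 km.
Semi-major axis of the transfer orbit: a_t = (4.20376×10^8 + 1.98968×10^8)/2 = 3.09672×10^8 km.
On the circular orbit at r = 4.20376×10^8 km, v_c = √(μ/r) = 17.7671 km/s.
Vis-viva on the transfer ellipse at r = 4.20376×10^8 km gives v_t = √[μ(2/r − 1/a_t)] = 14.2415 km/s.
Δv₁ = |v_t − v_c| = |14.2415 − 17.7671| = 3.526 km/s.

Δv₁ = 3.53 km/s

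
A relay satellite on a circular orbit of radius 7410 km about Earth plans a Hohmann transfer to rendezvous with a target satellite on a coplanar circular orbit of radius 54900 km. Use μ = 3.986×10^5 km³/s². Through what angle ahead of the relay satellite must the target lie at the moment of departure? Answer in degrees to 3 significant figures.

φ = 103°

Semi-major axis of the transfer orbit: a_t = (7410 + 54900)/2 = 31155 km.
Transfer time t = π√(a_t³/μ) = 27360 s.
The target's mean motion on its circular orbit is ω₂ = √(μ/r₂³) = 4.908×10^-5 rad/s.
Angle swept by the target during transfer: ω₂·t = 1.343 rad = 76.95°.
The relay satellite traverses 180° on the transfer ellipse, so the target must lead by 180° − 76.95° = 103°.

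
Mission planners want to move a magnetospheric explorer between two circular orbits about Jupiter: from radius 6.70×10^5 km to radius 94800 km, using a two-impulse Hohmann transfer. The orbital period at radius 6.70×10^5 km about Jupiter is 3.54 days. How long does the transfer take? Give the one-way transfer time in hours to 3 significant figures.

From Kepler's third law T² = 4π²r³/μ at r = 6.70×10^5 km, T = 3.54 days = 3.54 × 86400 s = 3.05856×10^5 s: μ = 4π²r³/T² = 1.26926×10^8 km³/s².
Semi-major axis of the transfer orbit: a_t = (6.700×10^5 + 94800)/2 = 3.824×10^5 km.
By Kepler's third law the transfer-orbit period is T = 2π√(a_t³/μ), so t = T/2 = 65940 s.
Converting: 65940 s ÷ 3600 s/hour = 18.3 hours.

t = 18.3 hours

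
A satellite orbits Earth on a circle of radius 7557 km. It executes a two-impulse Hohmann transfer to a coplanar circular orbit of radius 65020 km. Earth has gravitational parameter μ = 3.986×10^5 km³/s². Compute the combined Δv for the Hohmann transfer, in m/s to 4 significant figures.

Δv = 3805 m/s

The Hohmann ellipse has a_t = (r₁ + r₂)/2 = 36288.5 km.
Circular speed at r₁: v₁ = √(μ/r₁) = √(3.986×10^5/7557) = 7.2626 km/s.
Transfer-orbit speed at r₁ (v² = μ(2/r − 1/a)): v_p = √[μ(2/r₁ − 1/a_t)] = 9.7215 km/s.
First burn Δv₁ = |v_p − v₁| = 2.459 km/s.
Circular speed at r₂: v₂ = √(μ/r₂) = 2.476 km/s.
Transfer-orbit speed at r₂: v_a = √[μ(2/r₂ − 1/a_t)] = 1.130 km/s.
Second burn Δv₂ = |v₂ − v_a| = 1.346 km/s.
Total Δv = Δv₁ + Δv₂ = 3.805 km/s.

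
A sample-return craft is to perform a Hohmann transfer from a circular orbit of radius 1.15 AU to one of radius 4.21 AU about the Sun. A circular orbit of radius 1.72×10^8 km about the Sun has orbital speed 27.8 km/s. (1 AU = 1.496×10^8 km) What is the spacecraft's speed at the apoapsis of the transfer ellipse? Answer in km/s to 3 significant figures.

From the circular-orbit relation v² = μ/r at r = 1.72×10^8 km: μ = v²r = (27.8)² × 1.72×10^8 = 1.32928×10^11 km³/s².
In km: r₁ = 1.15 × 1.496×10^8 = 1.7204×10^8 km; r₂ = 4.21 × 1.496×10^8 = 6.29816×10^8 km.
The Hohmann ellipse has a_t = (r₁ + r₂)/2 = 4.00928×10^8 km.
The apoapsis of the transfer ellipse is at r = 6.29816×10^8 km.
Applying v² = μ(2/r − 1/a_t): v = 9.517 km/s.

v = 9.52 km/s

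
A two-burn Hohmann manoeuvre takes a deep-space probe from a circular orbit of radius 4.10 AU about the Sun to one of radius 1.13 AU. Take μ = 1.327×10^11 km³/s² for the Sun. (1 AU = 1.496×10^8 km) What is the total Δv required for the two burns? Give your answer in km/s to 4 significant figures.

Δv = 12.10 km/s

In km: r₁ = 4.10 × 1.496×10^8 = 6.1336×10^8 km; r₂ = 1.13 × 1.496×10^8 = 1.69048×10^8 km.
Transfer-ellipse semi-major axis a_t = (r₁ + r₂)/2 = (6.1336×10^8 + 1.69048×10^8)/2 = 3.91204×10^8 km.
At r₁ the circular-orbit speed is v₁ = √(μ/r₁) = 14.7088 km/s.
On the transfer ellipse at r₁, vis-viva equation gives v_a = √[μ(2/r₁ − 1/a_t)] = 9.66899 km/s.
First burn Δv₁ = |v_a − v₁| = 5.0398 km/s.
Circular speed at r₂: v₂ = √(μ/r₂) = 28.0176 km/s.
Transfer-orbit speed at r₂: v_p = √[μ(2/r₂ − 1/a_t)] = 35.0822 km/s.
Second burn Δv₂ = |v₂ − v_p| = 7.0646 km/s.
Total Δv = Δv₁ + Δv₂ = 12.10 km/s.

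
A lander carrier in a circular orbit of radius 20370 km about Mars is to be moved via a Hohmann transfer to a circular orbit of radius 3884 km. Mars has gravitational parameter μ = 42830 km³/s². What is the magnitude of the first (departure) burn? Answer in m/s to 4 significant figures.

Semi-major axis of the transfer orbit: a_t = (20370 + 3884)/2 = 12127 km.
Circular speed at r = 20370 km: v_c = √(μ/r) = 1.450 km/s.
Vis-viva on the transfer ellipse at r = 20370 km gives v_t = √[μ(2/r − 1/a_t)] = 0.8206 km/s.
Δv₁ = |v_t − v_c| = |0.8206 − 1.450| = 0.6294 km/s.

Δv₁ = 629.4 m/s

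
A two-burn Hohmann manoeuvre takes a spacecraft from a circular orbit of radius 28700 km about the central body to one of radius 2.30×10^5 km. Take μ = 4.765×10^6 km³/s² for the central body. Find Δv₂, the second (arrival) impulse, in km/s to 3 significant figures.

Transfer-ellipse semi-major axis a_t = (r₁ + r₂)/2 = (28700 + 2.300×10^5)/2 = 1.2935×10^5 km.
Circular speed at r = 2.300×10^5 km: v_c = √(μ/r) = 4.552 km/s.
Transfer-orbit speed at the same r (vis-viva, a = a_t): v_t = √[μ(2/r − 1/a_t)] = 2.144 km/s.
Δv₂ = |v_t − v_c| = |2.144 − 4.552| = 2.408 km/s.

Δv₂ = 2.41 km/s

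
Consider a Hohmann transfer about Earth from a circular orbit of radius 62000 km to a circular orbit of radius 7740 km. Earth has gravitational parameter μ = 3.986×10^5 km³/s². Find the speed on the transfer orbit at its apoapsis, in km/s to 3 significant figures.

v = 1.19 km/s

Semi-major axis of the transfer orbit: a_t = (62000 + 7740)/2 = 34870 km.
The apoapsis of the transfer ellipse is at r = 62000 km.
From the vis-viva equation, v = √[μ(2/r − 1/a_t)] = 1.195 km/s.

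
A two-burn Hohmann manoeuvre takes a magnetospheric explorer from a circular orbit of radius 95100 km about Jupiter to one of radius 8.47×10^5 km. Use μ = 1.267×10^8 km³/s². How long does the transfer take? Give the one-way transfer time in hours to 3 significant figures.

t = 25.1 hours

Transfer-ellipse semi-major axis a_t = (r₁ + r₂)/2 = (95100 + 8.470×10^5)/2 = 4.7105×10^5 km.
Half the transfer-orbit period gives t = π√(a_t³/μ) = 90230 s.
Converting: 90230 s ÷ 3600 s/hour = 25.1 hours.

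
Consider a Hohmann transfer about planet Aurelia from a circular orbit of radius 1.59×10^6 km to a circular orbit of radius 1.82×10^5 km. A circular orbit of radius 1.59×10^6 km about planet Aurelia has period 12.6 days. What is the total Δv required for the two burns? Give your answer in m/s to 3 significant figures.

From Kepler's third law T² = 4π²r³/μ at r = 1.59×10^6 km, T = 12.6 days = 12.6 × 86400 s = 1.08864×10^6 s: μ = 4π²r³/T² = 1.33901×10^8 km³/s².
Semi-major axis of the transfer orbit: a_t = (1.590×10^6 + 1.820×10^5)/2 = 8.860×10^5 km.
At r₁ the circular-orbit speed is v₁ = √(μ/r₁) = 9.177 km/s.
On the transfer ellipse at r₁, vis-viva gives v_a = √[μ(2/r₁ − 1/a_t)] = 4.159 km/s.
First burn Δv₁ = |v_a − v₁| = 5.018 km/s.
Circular speed at r₂: v₂ = √(μ/r₂) = 27.124 km/s.
Transfer-orbit speed at r₂: v_p = √[μ(2/r₂ − 1/a_t)] = 36.336 km/s.
Second burn Δv₂ = |v₂ − v_p| = 9.212 km/s.
Δv = Δv₁ + Δv₂ = 5.018 + 9.212 = 14.23 km/s.

Δv = 14200 m/s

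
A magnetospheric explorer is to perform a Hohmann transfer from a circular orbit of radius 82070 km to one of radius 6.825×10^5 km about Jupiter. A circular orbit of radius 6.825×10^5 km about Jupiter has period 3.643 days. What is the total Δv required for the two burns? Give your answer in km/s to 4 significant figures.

Δv = 20.52 km/s

From Kepler's third law T² = 4π²r³/μ at r = 6.825×10^5 km, T = 3.643 days = 3.643 × 86400 s = 3.147552×10^5 s: μ = 4π²r³/T² = 1.26684×10^8 km³/s².
Semi-major axis of the transfer orbit: a_t = (82070 + 6.825×10^5)/2 = 3.82285×10^5 km.
At r₁ the circular-orbit speed is v₁ = √(μ/r₁) = 39.29 km/s.
On the transfer ellipse at r₁, vis-viva equation gives v_p = √[μ(2/r₁ − 1/a_t)] = 52.50 km/s.
First burn Δv₁ = |v_p − v₁| = 13.21 km/s.
At r₂, v₂ = √(μ/r₂) = 13.6242 km/s.
Transfer-orbit speed at r₂: v_a = √[μ(2/r₂ − 1/a_t)] = 6.31260 km/s.
Second burn Δv₂ = |v₂ − v_a| = 7.312 km/s.
Total Δv = Δv₁ + Δv₂ = 20.52 km/s.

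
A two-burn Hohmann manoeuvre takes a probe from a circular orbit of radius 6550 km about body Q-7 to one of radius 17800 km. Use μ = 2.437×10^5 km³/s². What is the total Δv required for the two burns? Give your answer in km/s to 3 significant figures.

Transfer-ellipse semi-major axis a_t = (r₁ + r₂)/2 = (6550 + 17800)/2 = 12175 km.
At r₁ the circular-orbit speed is v₁ = √(μ/r₁) = 6.0997 km/s.
On the transfer ellipse at r₁, vis-viva gives v_p = √[μ(2/r₁ − 1/a_t)] = 7.3753 km/s.
First burn Δv₁ = |v_p − v₁| = 1.276 km/s.
At r₂, v₂ = √(μ/r₂) = 3.70014 km/s.
Transfer-orbit speed at r₂: v_a = √[μ(2/r₂ − 1/a_t)] = 2.71396 km/s.
Second burn Δv₂ = |v₂ − v_a| = 0.9862 km/s.
Δv = Δv₁ + Δv₂ = 1.276 + 0.9862 = 2.262 km/s.

Δv = 2.26 km/s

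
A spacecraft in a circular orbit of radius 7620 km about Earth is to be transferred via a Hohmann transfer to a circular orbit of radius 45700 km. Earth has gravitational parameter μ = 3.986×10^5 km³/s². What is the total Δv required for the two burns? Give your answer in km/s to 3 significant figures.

Transfer-ellipse semi-major axis a_t = (r₁ + r₂)/2 = (7620 + 45700)/2 = 26660 km.
At r₁ the circular-orbit speed is v₁ = √(μ/r₁) = 7.2325 km/s.
Transfer-orbit speed at r₁ (v² = μ(2/r − 1/a)): v_p = √[μ(2/r₁ − 1/a_t)] = 9.4693 km/s.
First burn Δv₁ = |v_p − v₁| = 2.237 km/s.
At r₂, v₂ = √(μ/r₂) = 2.953 km/s.
Transfer-orbit speed at r₂: v_a = √[μ(2/r₂ − 1/a_t)] = 1.579 km/s.
Second burn Δv₂ = |v₂ − v_a| = 1.374 km/s.
Δv = Δv₁ + Δv₂ = 2.237 + 1.374 = 3.611 km/s.

Δv = 3.61 km/s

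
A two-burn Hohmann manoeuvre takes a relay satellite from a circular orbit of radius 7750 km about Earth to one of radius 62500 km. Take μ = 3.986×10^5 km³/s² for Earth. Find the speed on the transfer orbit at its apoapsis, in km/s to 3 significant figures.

Transfer-ellipse semi-major axis a_t = (r₁ + r₂)/2 = (7750 + 62500)/2 = 35125 km.
The apoapsis of the transfer ellipse is at r = 62500 km.
Vis-viva: v = √[μ(2/r − 1/a_t)] = √[3.986×10^5 × (2/62500 − 1/35125)] = 1.186 km/s.

v = 1.19 km/s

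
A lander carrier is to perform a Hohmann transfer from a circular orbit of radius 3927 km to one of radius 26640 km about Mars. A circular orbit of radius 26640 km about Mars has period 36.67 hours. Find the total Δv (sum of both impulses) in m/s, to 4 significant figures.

From Kepler's third law T² = 4π²r³/μ at r = 26640 km, T = 36.67 hours = 36.67 × 3600 s = 1.32012×10^5 s: μ = 4π²r³/T² = 42828.8 km³/s².
Semi-major axis of the transfer orbit: a_t = (3927 + 26640)/2 = 15283.5 km.
At r₁ the circular-orbit speed is v₁ = √(μ/r₁) = 3.302 km/s.
On the transfer ellipse at r₁, vis-viva equation gives v_p = √[μ(2/r₁ − 1/a_t)] = 4.360 km/s.
First burn Δv₁ = |v_p − v₁| = 1.058 km/s.
Circular speed at r₂: v₂ = √(μ/r₂) = 1.2679 km/s.
Transfer-orbit speed at r₂: v_a = √[μ(2/r₂ − 1/a_t)] = 0.64272 km/s.
Second burn Δv₂ = |v₂ − v_a| = 0.6252 km/s.
Δv = Δv₁ + Δv₂ = 1.058 + 0.6252 = 1.683 km/s.

Δv = 1683 m/s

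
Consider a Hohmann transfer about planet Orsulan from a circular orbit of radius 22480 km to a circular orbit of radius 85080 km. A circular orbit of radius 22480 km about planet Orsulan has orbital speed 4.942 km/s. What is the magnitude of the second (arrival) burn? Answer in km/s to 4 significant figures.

Δv₂ = 0.8979 km/s

From the circular-orbit relation v² = μ/r at r = 22480 km: μ = v²r = (4.942)² × 22480 = 5.49037×10^5 km³/s².
The Hohmann ellipse has a_t = (r₁ + r₂)/2 = 53780 km.
On the circular orbit at r = 85080 km, v_c = √(μ/r) = 2.5403 km/s.
Vis-viva on the transfer ellipse at r = 85080 km gives v_t = √[μ(2/r − 1/a_t)] = 1.6424 km/s.
Δv₂ = |v_t − v_c| = |1.6424 − 2.5403| = 0.8979 km/s.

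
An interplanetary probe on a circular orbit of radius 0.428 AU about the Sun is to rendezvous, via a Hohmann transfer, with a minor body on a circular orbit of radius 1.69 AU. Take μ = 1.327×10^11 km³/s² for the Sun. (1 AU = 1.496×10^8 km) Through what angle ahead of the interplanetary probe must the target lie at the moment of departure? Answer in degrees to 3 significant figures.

φ = 90.7°

In km: r₁ = 0.428 × 1.496×10^8 = 6.40288×10^7 km; r₂ = 1.69 × 1.496×10^8 = 2.52824×10^8 km.
Transfer-ellipse semi-major axis a_t = (r₁ + r₂)/2 = (6.40288×10^7 + 2.52824×10^8)/2 = 1.584264×10^8 km.
The half-period of the transfer ellipse is t = π√(a_t³/μ) = 1.719712×10^7 s.
Target angular speed ω₂ = √(μ/r₂³) = 9.061665×10^-8 rad/s.
Angle swept by the target during transfer: ω₂·t = 1.55835 rad = 89.29°.
The interplanetary probe traverses 180° on the transfer ellipse, so the target must lead by 180° − 89.29° = 90.7°.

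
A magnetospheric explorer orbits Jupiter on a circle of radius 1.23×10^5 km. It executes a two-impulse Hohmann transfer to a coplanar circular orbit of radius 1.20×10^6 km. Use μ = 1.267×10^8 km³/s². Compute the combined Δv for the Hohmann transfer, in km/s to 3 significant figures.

Semi-major axis of the transfer orbit: a_t = (1.230×10^5 + 1.200×10^6)/2 = 6.615×10^5 km.
At r₁ the circular-orbit speed is v₁ = √(μ/r₁) = 32.095 km/s.
Transfer-orbit speed at r₁ (vis-viva equation): v_p = √[μ(2/r₁ − 1/a_t)] = 43.228 km/s.
First burn Δv₁ = |v_p − v₁| = 11.133 km/s.
Circular speed at r₂: v₂ = √(μ/r₂) = 10.27538 km/s.
Transfer-orbit speed at r₂: v_a = √[μ(2/r₂ − 1/a_t)] = 4.430832 km/s.
Second burn Δv₂ = |v₂ − v_a| = 5.8445 km/s.
Total Δv = Δv₁ + Δv₂ = 16.98 km/s.

Δv = 17.0 km/s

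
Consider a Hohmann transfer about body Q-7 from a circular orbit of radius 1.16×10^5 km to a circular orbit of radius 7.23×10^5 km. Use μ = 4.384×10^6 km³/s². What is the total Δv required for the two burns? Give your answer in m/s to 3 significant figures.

Δv = 3090 m/s

Semi-major axis of the transfer orbit: a_t = (1.160×10^5 + 7.230×10^5)/2 = 4.195×10^5 km.
At r₁ the circular-orbit speed is v₁ = √(μ/r₁) = 6.148 km/s.
On the transfer ellipse at r₁, vis-viva equation gives v_p = √[μ(2/r₁ − 1/a_t)] = 8.071 km/s.
First burn Δv₁ = |v_p − v₁| = 1.923 km/s.
At r₂, v₂ = √(μ/r₂) = 2.46244 km/s.
Transfer-orbit speed at r₂: v_a = √[μ(2/r₂ − 1/a_t)] = 1.29488 km/s.
Second burn Δv₂ = |v₂ − v_a| = 1.168 km/s.
Total Δv = Δv₁ + Δv₂ = 3.091 km/s.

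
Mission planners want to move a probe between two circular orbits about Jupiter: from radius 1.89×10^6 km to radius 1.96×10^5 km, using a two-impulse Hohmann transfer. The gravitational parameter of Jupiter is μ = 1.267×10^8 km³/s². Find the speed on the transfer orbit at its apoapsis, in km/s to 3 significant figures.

v = 3.55 km/s

The Hohmann ellipse has a_t = (r₁ + r₂)/2 = 1.043×10^6 km.
The apoapsis of the transfer ellipse is at r = 1.890×10^6 km.
Vis-viva: v = √[μ(2/r − 1/a_t)] = √[1.267×10^8 × (2/1.890×10^6 − 1/1.043×10^6)] = 3.549 km/s.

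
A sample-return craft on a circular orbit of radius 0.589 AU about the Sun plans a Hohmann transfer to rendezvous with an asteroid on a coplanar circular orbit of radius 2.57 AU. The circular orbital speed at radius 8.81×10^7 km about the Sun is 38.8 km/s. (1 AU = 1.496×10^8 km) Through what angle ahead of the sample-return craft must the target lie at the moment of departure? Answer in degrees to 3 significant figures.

From the circular-orbit relation v² = μ/r at r = 8.81×10^7 km: μ = v²r = (38.8)² × 8.81×10^7 = 1.32629×10^11 km³/s².
In km: r₁ = 0.589 × 1.496×10^8 = 8.81144×10^7 km; r₂ = 2.57 × 1.496×10^8 = 3.84472×10^8 km.
The Hohmann ellipse has a_t = (r₁ + r₂)/2 = 2.362932×10^8 km.
Transfer time t = π√(a_t³/μ) = 3.13334×10^7 s.
Target angular speed ω₂ = √(μ/r₂³) = 4.83084×10^-8 rad/s.
Angle swept by the target during transfer: ω₂·t = 1.5137 rad = 86.73°.
The sample-return craft traverses 180° on the transfer ellipse, so the target must lead by 180° − 86.73° = 93.3°.

φ = 93.3°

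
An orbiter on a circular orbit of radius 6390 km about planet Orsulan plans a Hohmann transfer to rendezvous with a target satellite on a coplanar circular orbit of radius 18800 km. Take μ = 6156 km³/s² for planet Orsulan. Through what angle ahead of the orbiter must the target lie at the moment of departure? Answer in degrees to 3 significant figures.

φ = 81.3°

Transfer-ellipse semi-major axis a_t = (r₁ + r₂)/2 = (6390 + 18800)/2 = 12595 km.
Transfer time t = π√(a_t³/μ) = 56598 s.
The target's mean motion on its circular orbit is ω₂ = √(μ/r₂³) = 3.0438×10^-5 rad/s.
Angle swept by the target during transfer: ω₂·t = 1.7227 rad = 98.70°.
Arrival is 180° from departure on the ellipse, so φ = 180° − 98.70° = 81.3°.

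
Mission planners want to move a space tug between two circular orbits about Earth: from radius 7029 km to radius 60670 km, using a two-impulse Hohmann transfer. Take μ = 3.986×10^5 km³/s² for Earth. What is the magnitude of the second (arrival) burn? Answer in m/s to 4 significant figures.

Transfer-ellipse semi-major axis a_t = (r₁ + r₂)/2 = (7029 + 60670)/2 = 33849.5 km.
On the circular orbit at r = 60670 km, v_c = √(μ/r) = 2.563 km/s.
Vis-viva on the transfer ellipse at r = 60670 km gives v_t = √[μ(2/r − 1/a_t)] = 1.168 km/s.
Δv₂ = |v_t − v_c| = |1.168 − 2.563| = 1.395 km/s.

Δv₂ = 1395 m/s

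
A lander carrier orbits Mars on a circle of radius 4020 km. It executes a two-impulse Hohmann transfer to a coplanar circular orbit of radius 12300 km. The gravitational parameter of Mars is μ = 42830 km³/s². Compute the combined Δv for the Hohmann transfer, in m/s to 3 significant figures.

Δv = 1300 m/s

Semi-major axis of the transfer orbit: a_t = (4020 + 12300)/2 = 8160 km.
At r₁ the circular-orbit speed is v₁ = √(μ/r₁) = 3.2641 km/s.
Transfer-orbit speed at r₁ (v² = μ(2/r − 1/a)): v_p = √[μ(2/r₁ − 1/a_t)] = 4.0075 km/s.
First burn Δv₁ = |v_p − v₁| = 0.7434 km/s.
Circular speed at r₂: v₂ = √(μ/r₂) = 1.86604 km/s.
Transfer-orbit speed at r₂: v_a = √[μ(2/r₂ − 1/a_t)] = 1.30975 km/s.
Second burn Δv₂ = |v₂ − v_a| = 0.5563 km/s.
Total Δv = Δv₁ + Δv₂ = 1.300 km/s.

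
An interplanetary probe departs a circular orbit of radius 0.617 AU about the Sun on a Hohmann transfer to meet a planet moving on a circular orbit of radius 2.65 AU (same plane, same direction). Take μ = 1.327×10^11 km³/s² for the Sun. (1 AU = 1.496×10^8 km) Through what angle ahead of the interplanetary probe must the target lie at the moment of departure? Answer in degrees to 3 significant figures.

In km: r₁ = 0.617 × 1.496×10^8 = 9.23032×10^7 km; r₂ = 2.65 × 1.496×10^8 = 3.9644×10^8 km.
Semi-major axis of the transfer orbit: a_t = (9.23032×10^7 + 3.9644×10^8)/2 = 2.443716×10^8 km.
Transfer time t = π√(a_t³/μ) = 3.2945×10^7 s.
The target's mean motion on its circular orbit is ω₂ = √(μ/r₂³) = 4.6150×10^-8 rad/s.
Angle swept by the target during transfer: ω₂·t = 1.5204 rad = 87.11°.
Arrival is 180° from departure on the ellipse, so φ = 180° − 87.11° = 92.9°.

φ = 92.9°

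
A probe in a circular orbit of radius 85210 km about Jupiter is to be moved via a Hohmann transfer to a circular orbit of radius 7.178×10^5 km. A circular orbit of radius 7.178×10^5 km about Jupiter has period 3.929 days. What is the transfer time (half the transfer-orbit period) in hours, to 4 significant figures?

From Kepler's third law T² = 4π²r³/μ at r = 7.178×10^5 km, T = 3.929 days = 3.929 × 86400 s = 3.394656×10^5 s: μ = 4π²r³/T² = 1.26701×10^8 km³/s².
Semi-major axis of the transfer orbit: a_t = (85210 + 7.178×10^5)/2 = 4.01505×10^5 km.
Half the transfer-orbit period gives t = π√(a_t³/μ) = 71006 s.
Converting: 71006 s ÷ 3600 s/hour = 19.72 hours.

t = 19.72 hours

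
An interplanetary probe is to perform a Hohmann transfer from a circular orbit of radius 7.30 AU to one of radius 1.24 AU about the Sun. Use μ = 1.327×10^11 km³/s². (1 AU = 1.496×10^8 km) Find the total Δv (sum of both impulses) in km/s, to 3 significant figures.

In km: r₁ = 7.30 × 1.496×10^8 = 1.09208×10^9 km; r₂ = 1.24 × 1.496×10^8 = 1.85504×10^8 km.
Transfer-ellipse semi-major axis a_t = (r₁ + r₂)/2 = (1.09208×10^9 + 1.85504×10^8)/2 = 6.38792×10^8 km.
Circular speed at r₁: v₁ = √(μ/r₁) = √(1.327×10^11/1.09208×10^9) = 11.023 km/s.
On the transfer ellipse at r₁, vis-viva gives v_a = √[μ(2/r₁ − 1/a_t)] = 5.9403 km/s.
First burn Δv₁ = |v_a − v₁| = 5.083 km/s.
Circular speed at r₂: v₂ = √(μ/r₂) = 26.746 km/s.
Transfer-orbit speed at r₂: v_p = √[μ(2/r₂ − 1/a_t)] = 34.971 km/s.
Second burn Δv₂ = |v₂ − v_p| = 8.225 km/s.
Δv = Δv₁ + Δv₂ = 5.083 + 8.225 = 13.31 km/s.

Δv = 13.3 km/s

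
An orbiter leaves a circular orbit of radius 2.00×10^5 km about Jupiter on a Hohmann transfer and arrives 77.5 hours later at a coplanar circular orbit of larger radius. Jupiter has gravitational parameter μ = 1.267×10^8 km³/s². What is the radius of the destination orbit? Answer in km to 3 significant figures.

r₂ = 1.80×10^6 km

Transfer time t = 77.5 hours = 2.790×10^5 s, and t = π√(a_t³/μ).
So a_t = (μ t²/π²)^(1/3) = (1.267×10^8 × (2.790×10^5)² / π²)^(1/3) = 9.9976×10^5 km.
Since a_t = (r₁ + r₂)/2, r₂ = 2a_t − r₁ = 2×9.9976×10^5 − 2.000×10^5 = 1.79952×10^6 km.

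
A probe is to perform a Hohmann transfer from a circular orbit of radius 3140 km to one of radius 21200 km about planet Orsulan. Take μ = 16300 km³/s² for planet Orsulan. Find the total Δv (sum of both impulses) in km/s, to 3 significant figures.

Δv = 1.16 km/s

Semi-major axis of the transfer orbit: a_t = (3140 + 21200)/2 = 12170 km.
Circular speed at r₁: v₁ = √(μ/r₁) = √(16300/3140) = 2.2784 km/s.
On the transfer ellipse at r₁, vis-viva gives v_p = √[μ(2/r₁ − 1/a_t)] = 3.0071 km/s.
First burn Δv₁ = |v_p − v₁| = 0.7287 km/s.
Circular speed at r₂: v₂ = √(μ/r₂) = 0.8769 km/s.
Transfer-orbit speed at r₂: v_a = √[μ(2/r₂ − 1/a_t)] = 0.4454 km/s.
Second burn Δv₂ = |v₂ − v_a| = 0.4315 km/s.
Δv = Δv₁ + Δv₂ = 0.7287 + 0.4315 = 1.160 km/s.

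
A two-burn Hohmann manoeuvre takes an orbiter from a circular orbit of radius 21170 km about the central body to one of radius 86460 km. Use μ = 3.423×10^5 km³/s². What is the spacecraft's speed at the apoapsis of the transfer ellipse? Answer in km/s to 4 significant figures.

v = 1.248 km/s

The Hohmann ellipse has a_t = (r₁ + r₂)/2 = 53815 km.
The apoapsis of the transfer ellipse is at r = 86460 km.
Vis-viva: v = √[μ(2/r − 1/a_t)] = √[3.423×10^5 × (2/86460 − 1/53815)] = 1.248 km/s.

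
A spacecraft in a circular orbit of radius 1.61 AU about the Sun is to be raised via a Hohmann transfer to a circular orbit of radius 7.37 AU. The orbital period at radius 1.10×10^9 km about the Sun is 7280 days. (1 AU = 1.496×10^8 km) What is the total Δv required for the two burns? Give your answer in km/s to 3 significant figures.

Δv = 11.0 km/s

From Kepler's third law T² = 4π²r³/μ at r = 1.10×10^9 km, T = 7280 days = 7280 × 86400 s = 6.28992×10^8 s: μ = 4π²r³/T² = 1.32815×10^11 km³/s².
In km: r₁ = 1.61 × 1.496×10^8 = 2.40856×10^8 km; r₂ = 7.37 × 1.496×10^8 = 1.102552×10^9 km.
Semi-major axis of the transfer orbit: a_t = (2.40856×10^8 + 1.102552×10^9)/2 = 6.71704×10^8 km.
Circular speed at r₁: v₁ = √(μ/r₁) = √(1.32815×10^11/2.40856×10^8) = 23.4825 km/s.
On the transfer ellipse at r₁, vis-viva gives v_p = √[μ(2/r₁ − 1/a_t)] = 30.0854 km/s.
First burn Δv₁ = |v_p − v₁| = 6.603 km/s.
Circular speed at r₂: v₂ = √(μ/r₂) = 10.975 km/s.
Transfer-orbit speed at r₂: v_a = √[μ(2/r₂ − 1/a_t)] = 6.5722 km/s.
Second burn Δv₂ = |v₂ − v_a| = 4.403 km/s.
Total Δv = Δv₁ + Δv₂ = 11.01 km/s.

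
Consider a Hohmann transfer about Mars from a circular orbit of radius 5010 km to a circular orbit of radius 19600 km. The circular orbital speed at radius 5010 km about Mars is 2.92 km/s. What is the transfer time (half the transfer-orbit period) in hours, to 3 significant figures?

From the circular-orbit relation v² = μ/r at r = 5010 km: μ = v²r = (2.92)² × 5010 = 42717.3 km³/s².
Transfer-ellipse semi-major axis a_t = (r₁ + r₂)/2 = (5010 + 19600)/2 = 12305 km.
By Kepler's third law the transfer-orbit period is T = 2π√(a_t³/μ), so t = T/2 = 20750 s.
Converting: 20750 s ÷ 3600 s/hour = 5.76 hours.

t = 5.76 hours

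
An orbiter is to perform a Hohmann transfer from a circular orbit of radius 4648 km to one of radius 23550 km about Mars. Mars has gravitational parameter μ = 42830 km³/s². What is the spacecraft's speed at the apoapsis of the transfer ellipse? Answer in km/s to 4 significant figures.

The Hohmann ellipse has a_t = (r₁ + r₂)/2 = 14099 km.
The apoapsis of the transfer ellipse is at r = 23550 km.
Applying v² = μ(2/r − 1/a_t): v = 0.7743 km/s.

v = 0.7743 km/s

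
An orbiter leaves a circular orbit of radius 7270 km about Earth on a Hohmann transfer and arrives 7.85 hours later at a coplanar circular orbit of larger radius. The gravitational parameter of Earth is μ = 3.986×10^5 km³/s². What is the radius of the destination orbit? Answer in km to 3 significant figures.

Transfer time t = 7.85 hours = 28260 s, and t = π√(a_t³/μ).
So a_t = (μ t²/π²)^(1/3) = (3.986×10^5 × (28260)² / π²)^(1/3) = 31832 km.
Since a_t = (r₁ + r₂)/2, r₂ = 2a_t − r₁ = 2×31832 − 7270 = 56394 km.

r₂ = 56400 km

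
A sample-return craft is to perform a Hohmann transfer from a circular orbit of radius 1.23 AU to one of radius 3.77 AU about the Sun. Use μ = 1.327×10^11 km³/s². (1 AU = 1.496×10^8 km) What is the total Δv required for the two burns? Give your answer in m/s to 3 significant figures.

Δv = 10700 m/s

In km: r₁ = 1.23 × 1.496×10^8 = 1.84008×10^8 km; r₂ = 3.77 × 1.496×10^8 = 5.63992×10^8 km.
The Hohmann ellipse has a_t = (r₁ + r₂)/2 = 3.740×10^8 km.
At r₁ the circular-orbit speed is v₁ = √(μ/r₁) = 26.855 km/s.
On the transfer ellipse at r₁, vis-viva equation gives v_p = √[μ(2/r₁ − 1/a_t)] = 32.978 km/s.
First burn Δv₁ = |v_p − v₁| = 6.123 km/s.
Circular speed at r₂: v₂ = √(μ/r₂) = 15.34 km/s.
Transfer-orbit speed at r₂: v_a = √[μ(2/r₂ − 1/a_t)] = 10.76 km/s.
Second burn Δv₂ = |v₂ − v_a| = 4.580 km/s.
Δv = Δv₁ + Δv₂ = 6.123 + 4.580 = 10.70 km/s.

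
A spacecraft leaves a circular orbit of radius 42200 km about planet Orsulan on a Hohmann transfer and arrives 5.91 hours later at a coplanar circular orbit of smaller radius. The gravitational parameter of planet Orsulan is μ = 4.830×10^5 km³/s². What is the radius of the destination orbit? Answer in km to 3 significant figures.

r₂ = 14000 km

Transfer time t = 5.91 hours = 21276 s, and t = π√(a_t³/μ).
So a_t = (μ t²/π²)^(1/3) = (4.830×10^5 × (21276)² / π²)^(1/3) = 28085 km.
Since a_t = (r₁ + r₂)/2, r₂ = 2a_t − r₁ = 2×28085 − 42200 = 13970 km.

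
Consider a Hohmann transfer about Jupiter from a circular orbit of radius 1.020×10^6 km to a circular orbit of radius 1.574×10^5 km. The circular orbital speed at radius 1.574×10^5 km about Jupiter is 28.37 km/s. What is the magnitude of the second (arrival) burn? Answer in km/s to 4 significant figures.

Δv₂ = 8.973 km/s

From the circular-orbit relation v² = μ/r at r = 1.574×10^5 km: μ = v²r = (28.37)² × 1.574×10^5 = 1.26684×10^8 km³/s².
Transfer-ellipse semi-major axis a_t = (r₁ + r₂)/2 = (1.020×10^6 + 1.574×10^5)/2 = 5.887×10^5 km.
Circular speed at r = 1.574×10^5 km: v_c = √(μ/r) = 28.370 km/s.
Vis-viva on the transfer ellipse at r = 1.574×10^5 km gives v_t = √[μ(2/r − 1/a_t)] = 37.343 km/s.
Δv₂ = |v_t − v_c| = |37.343 − 28.370| = 8.973 km/s.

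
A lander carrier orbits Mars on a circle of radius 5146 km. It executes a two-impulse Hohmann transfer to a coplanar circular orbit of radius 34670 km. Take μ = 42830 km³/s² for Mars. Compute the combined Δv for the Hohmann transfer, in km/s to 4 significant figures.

Semi-major axis of the transfer orbit: a_t = (5146 + 34670)/2 = 19908 km.
Circular speed at r₁: v₁ = √(μ/r₁) = √(42830/5146) = 2.8850 km/s.
On the transfer ellipse at r₁, vis-viva gives v_p = √[μ(2/r₁ − 1/a_t)] = 3.8072 km/s.
First burn Δv₁ = |v_p − v₁| = 0.9222 km/s.
Circular speed at r₂: v₂ = √(μ/r₂) = 1.1115 km/s.
Transfer-orbit speed at r₂: v_a = √[μ(2/r₂ − 1/a_t)] = 0.56509 km/s.
Second burn Δv₂ = |v₂ − v_a| = 0.5464 km/s.
Total Δv = Δv₁ + Δv₂ = 1.469 km/s.

Δv = 1.469 km/s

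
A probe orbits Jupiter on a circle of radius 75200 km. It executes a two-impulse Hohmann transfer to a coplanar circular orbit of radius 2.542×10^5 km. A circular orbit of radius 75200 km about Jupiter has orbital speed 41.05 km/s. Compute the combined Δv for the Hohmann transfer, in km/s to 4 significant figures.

From the circular-orbit relation v² = μ/r at r = 75200 km: μ = v²r = (41.05)² × 75200 = 1.26720×10^8 km³/s².
Semi-major axis of the transfer orbit: a_t = (75200 + 2.542×10^5)/2 = 1.647×10^5 km.
At r₁ the circular-orbit speed is v₁ = √(μ/r₁) = 41.050 km/s.
Transfer-orbit speed at r₁ (vis-viva equation): v_p = √[μ(2/r₁ − 1/a_t)] = 50.998 km/s.
First burn Δv₁ = |v_p − v₁| = 9.948 km/s.
Circular speed at r₂: v₂ = √(μ/r₂) = 22.33 km/s.
Transfer-orbit speed at r₂: v_a = √[μ(2/r₂ − 1/a_t)] = 15.09 km/s.
Second burn Δv₂ = |v₂ − v_a| = 7.240 km/s.
Total Δv = Δv₁ + Δv₂ = 17.19 km/s.

Δv = 17.19 km/s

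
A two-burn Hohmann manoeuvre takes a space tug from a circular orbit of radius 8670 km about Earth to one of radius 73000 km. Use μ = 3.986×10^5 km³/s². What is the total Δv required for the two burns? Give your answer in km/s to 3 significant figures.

Semi-major axis of the transfer orbit: a_t = (8670 + 73000)/2 = 40835 km.
Circular speed at r₁: v₁ = √(μ/r₁) = √(3.986×10^5/8670) = 6.7805 km/s.
On the transfer ellipse at r₁, vis-viva gives v_p = √[μ(2/r₁ − 1/a_t)] = 9.0658 km/s.
First burn Δv₁ = |v_p − v₁| = 2.285 km/s.
Circular speed at r₂: v₂ = √(μ/r₂) = 2.337 km/s.
Transfer-orbit speed at r₂: v_a = √[μ(2/r₂ − 1/a_t)] = 1.077 km/s.
Second burn Δv₂ = |v₂ − v_a| = 1.260 km/s.
Δv = Δv₁ + Δv₂ = 2.285 + 1.260 = 3.545 km/s.

Δv = 3.55 km/s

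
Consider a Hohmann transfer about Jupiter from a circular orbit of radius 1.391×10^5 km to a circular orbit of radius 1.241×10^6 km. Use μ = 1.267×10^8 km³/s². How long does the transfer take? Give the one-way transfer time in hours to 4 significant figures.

t = 44.44 hours

The Hohmann ellipse has a_t = (r₁ + r₂)/2 = 6.9005×10^5 km.
By Kepler's third law the transfer-orbit period is T = 2π√(a_t³/μ), so t = T/2 = 1.600×10^5 s.
Converting: 1.600×10^5 s ÷ 3600 s/hour = 44.44 hours.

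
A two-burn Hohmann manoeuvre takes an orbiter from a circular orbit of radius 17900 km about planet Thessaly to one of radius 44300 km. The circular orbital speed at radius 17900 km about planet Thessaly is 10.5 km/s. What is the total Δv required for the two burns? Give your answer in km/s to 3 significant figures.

From the circular-orbit relation v² = μ/r at r = 17900 km: μ = v²r = (10.5)² × 17900 = 1.97348×10^6 km³/s².
Transfer-ellipse semi-major axis a_t = (r₁ + r₂)/2 = (17900 + 44300)/2 = 31100 km.
At r₁ the circular-orbit speed is v₁ = √(μ/r₁) = 10.500 km/s.
On the transfer ellipse at r₁, vis-viva gives v_p = √[μ(2/r₁ − 1/a_t)] = 12.532 km/s.
First burn Δv₁ = |v_p − v₁| = 2.032 km/s.
At r₂, v₂ = √(μ/r₂) = 6.6744 km/s.
Transfer-orbit speed at r₂: v_a = √[μ(2/r₂ − 1/a_t)] = 5.0636 km/s.
Second burn Δv₂ = |v₂ − v_a| = 1.611 km/s.
Total Δv = Δv₁ + Δv₂ = 3.643 km/s.

Δv = 3.64 km/s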